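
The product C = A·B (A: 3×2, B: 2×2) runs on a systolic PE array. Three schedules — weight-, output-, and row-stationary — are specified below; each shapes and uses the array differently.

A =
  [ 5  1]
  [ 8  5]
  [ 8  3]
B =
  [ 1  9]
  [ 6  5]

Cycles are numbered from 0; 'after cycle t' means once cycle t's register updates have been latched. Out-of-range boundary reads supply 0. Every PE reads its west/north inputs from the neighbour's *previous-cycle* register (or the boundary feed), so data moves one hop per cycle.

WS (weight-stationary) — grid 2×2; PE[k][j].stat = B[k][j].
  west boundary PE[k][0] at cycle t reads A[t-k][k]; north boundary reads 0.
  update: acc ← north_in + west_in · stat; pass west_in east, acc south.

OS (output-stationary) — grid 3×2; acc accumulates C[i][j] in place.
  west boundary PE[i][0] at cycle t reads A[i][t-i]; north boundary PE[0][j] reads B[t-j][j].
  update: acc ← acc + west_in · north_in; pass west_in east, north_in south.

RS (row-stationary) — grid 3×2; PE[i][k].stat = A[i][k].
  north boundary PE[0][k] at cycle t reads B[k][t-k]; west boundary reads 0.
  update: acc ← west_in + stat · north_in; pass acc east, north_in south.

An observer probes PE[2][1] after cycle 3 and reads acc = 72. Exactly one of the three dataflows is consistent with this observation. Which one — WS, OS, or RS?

dataflow = OS

WS: PE[2][1] is outside its 2×2 grid.
OS (3×2 grid), PE[2][1]:
  t=0 PE[2][1]: acc=0 h=0 v=0
  t=1 PE[2][1]: acc=0 h=0 v=0
  t=2 PE[2][1]: acc=0 h=0 v=0
  t=3 PE[2][1]: acc=72 h=8 v=9
RS (3×2 grid), PE[2][1]:
  t=0 PE[2][1]: acc=0 h=0 v=0
  t=1 PE[2][1]: acc=0 h=0 v=0
  t=2 PE[2][1]: acc=0 h=0 v=0
  t=3 PE[2][1]: acc=26 h=26 v=6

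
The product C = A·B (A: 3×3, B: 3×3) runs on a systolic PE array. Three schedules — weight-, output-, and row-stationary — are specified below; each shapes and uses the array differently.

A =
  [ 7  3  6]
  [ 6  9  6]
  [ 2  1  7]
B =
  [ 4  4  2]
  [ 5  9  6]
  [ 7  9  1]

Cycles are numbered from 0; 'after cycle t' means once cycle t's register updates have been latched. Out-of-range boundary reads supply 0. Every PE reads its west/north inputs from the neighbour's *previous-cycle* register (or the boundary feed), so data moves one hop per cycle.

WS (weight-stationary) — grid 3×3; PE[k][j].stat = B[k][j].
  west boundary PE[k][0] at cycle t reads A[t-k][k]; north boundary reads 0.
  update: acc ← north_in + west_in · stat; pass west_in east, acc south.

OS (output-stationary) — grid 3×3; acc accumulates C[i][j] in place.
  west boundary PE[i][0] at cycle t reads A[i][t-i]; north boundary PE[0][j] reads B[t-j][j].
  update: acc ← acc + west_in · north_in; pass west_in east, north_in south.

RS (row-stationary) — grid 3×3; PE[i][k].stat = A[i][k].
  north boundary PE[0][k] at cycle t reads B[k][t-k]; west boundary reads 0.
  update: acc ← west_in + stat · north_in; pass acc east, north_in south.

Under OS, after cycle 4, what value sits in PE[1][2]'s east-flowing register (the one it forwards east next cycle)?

register = 9

OS 3×3: PE[1][2] cycle-by-cycle (with neighbour feeds):
  step 0 · PE0,2: acc=0; fwd→0 fwd↓0
  step 0 · PE1,1: acc=0; fwd→0 fwd↓0
  step 0 · PE1,2: acc=0; fwd→0 fwd↓0
  step 1 · PE0,2: acc=0; fwd→0 fwd↓0
  step 1 · PE1,1: acc=0; fwd→0 fwd↓0
  step 1 · PE1,2: acc=0; fwd→0 fwd↓0
  step 2 · PE0,2: acc=14; fwd→7 fwd↓2
  step 2 · PE1,1: acc=24; fwd→6 fwd↓4
  step 2 · PE1,2: acc=0; fwd→0 fwd↓0
  step 3 · PE0,2: acc=32; fwd→3 fwd↓6
  step 3 · PE1,1: acc=105; fwd→9 fwd↓9
  step 3 · PE1,2: acc=12; fwd→6 fwd↓2
  step 4 · PE0,2: acc=38; fwd→6 fwd↓1
  step 4 · PE1,1: acc=159; fwd→6 fwd↓9
  step 4 · PE1,2: acc=66; fwd→9 fwd↓6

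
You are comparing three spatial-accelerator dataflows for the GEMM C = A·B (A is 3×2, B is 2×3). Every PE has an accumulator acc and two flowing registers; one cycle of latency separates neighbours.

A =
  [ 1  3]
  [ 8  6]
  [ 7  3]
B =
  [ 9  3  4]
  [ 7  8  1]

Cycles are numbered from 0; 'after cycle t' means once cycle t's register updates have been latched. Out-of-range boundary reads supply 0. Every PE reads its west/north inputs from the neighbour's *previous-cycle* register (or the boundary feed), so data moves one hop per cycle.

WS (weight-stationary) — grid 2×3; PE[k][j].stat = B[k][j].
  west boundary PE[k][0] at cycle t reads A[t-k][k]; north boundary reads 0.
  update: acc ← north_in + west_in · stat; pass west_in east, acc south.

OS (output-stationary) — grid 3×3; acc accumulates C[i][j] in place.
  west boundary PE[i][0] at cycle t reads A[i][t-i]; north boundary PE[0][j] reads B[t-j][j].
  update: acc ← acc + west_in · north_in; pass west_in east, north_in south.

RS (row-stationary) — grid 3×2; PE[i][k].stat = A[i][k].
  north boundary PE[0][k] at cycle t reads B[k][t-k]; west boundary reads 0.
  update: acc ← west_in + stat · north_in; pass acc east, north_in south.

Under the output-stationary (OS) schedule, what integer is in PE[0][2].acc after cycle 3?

PE[0][2].acc = 7

OS (3×3). Following PE[0][2] plus its west/north inputs:
  cycle 0: PE[0][1] → acc 0, east 0, south 0
  cycle 0: PE[0][2] → acc 0, east 0, south 0
  cycle 1: PE[0][1] → acc 3, east 1, south 3
  cycle 1: PE[0][2] → acc 0, east 0, south 0
  cycle 2: PE[0][1] → acc 27, east 3, south 8
  cycle 2: PE[0][2] → acc 4, east 1, south 4
  cycle 3: PE[0][1] → acc 27, east 0, south 0
  cycle 3: PE[0][2] → acc 7, east 3, south 1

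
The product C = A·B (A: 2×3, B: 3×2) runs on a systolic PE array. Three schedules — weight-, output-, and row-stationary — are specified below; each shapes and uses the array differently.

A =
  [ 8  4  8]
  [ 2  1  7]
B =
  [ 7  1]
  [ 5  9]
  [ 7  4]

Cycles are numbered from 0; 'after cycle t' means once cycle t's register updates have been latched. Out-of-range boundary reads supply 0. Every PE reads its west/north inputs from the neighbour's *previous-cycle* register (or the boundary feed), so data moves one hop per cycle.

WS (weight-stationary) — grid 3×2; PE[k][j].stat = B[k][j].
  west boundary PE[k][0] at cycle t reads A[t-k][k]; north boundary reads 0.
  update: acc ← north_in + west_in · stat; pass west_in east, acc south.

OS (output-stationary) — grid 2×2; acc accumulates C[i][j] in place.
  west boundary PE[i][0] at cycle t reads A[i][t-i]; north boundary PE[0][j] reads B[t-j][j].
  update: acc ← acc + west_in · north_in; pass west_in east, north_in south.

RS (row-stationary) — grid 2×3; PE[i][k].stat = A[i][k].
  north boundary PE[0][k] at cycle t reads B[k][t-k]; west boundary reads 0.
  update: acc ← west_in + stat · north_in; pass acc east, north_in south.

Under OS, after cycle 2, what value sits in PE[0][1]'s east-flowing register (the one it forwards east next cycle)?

OS (2×2). Following PE[0][1] plus its west/north inputs:
  cycle 0: PE[0][0] → acc 56, east 8, south 7
  cycle 0: PE[0][1] → acc 0, east 0, south 0
  cycle 1: PE[0][0] → acc 76, east 4, south 5
  cycle 1: PE[0][1] → acc 8, east 8, south 1
  cycle 2: PE[0][0] → acc 132, east 8, south 7
  cycle 2: PE[0][1] → acc 44, east 4, south 9

register = 4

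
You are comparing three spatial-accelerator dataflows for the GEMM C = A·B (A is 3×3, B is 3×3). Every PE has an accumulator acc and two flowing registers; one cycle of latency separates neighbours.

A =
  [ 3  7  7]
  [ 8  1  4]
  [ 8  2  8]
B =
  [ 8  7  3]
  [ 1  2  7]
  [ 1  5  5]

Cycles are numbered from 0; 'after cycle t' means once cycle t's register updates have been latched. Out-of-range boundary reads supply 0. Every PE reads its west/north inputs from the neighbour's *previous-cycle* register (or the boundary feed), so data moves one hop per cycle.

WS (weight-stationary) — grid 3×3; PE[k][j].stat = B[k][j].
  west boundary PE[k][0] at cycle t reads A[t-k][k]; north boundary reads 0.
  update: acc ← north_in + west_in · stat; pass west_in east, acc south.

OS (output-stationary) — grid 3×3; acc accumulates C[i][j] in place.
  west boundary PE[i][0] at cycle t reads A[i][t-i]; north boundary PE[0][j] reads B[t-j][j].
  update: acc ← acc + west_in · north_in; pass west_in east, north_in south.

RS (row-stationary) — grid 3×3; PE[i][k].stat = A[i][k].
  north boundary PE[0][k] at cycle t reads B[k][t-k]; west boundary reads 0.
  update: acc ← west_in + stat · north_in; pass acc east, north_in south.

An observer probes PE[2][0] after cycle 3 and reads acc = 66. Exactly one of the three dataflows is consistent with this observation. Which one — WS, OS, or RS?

dataflow = OS

WS (3×3 grid), PE[2][0]:
  @0  [2,0]  acc 0  |  →0  ↓0
  @1  [2,0]  acc 0  |  →0  ↓0
  @2  [2,0]  acc 38  |  →7  ↓38
  @3  [2,0]  acc 69  |  →4  ↓69
OS (3×3 grid), PE[2][0]:
  @0  [2,0]  acc 0  |  →0  ↓0
  @1  [2,0]  acc 0  |  →0  ↓0
  @2  [2,0]  acc 64  |  →8  ↓8
  @3  [2,0]  acc 66  |  →2  ↓1
RS (3×3 grid), PE[2][0]:
  @0  [2,0]  acc 0  |  →0  ↓0
  @1  [2,0]  acc 0  |  →0  ↓0
  @2  [2,0]  acc 64  |  →64  ↓8
  @3  [2,0]  acc 56  |  →56  ↓7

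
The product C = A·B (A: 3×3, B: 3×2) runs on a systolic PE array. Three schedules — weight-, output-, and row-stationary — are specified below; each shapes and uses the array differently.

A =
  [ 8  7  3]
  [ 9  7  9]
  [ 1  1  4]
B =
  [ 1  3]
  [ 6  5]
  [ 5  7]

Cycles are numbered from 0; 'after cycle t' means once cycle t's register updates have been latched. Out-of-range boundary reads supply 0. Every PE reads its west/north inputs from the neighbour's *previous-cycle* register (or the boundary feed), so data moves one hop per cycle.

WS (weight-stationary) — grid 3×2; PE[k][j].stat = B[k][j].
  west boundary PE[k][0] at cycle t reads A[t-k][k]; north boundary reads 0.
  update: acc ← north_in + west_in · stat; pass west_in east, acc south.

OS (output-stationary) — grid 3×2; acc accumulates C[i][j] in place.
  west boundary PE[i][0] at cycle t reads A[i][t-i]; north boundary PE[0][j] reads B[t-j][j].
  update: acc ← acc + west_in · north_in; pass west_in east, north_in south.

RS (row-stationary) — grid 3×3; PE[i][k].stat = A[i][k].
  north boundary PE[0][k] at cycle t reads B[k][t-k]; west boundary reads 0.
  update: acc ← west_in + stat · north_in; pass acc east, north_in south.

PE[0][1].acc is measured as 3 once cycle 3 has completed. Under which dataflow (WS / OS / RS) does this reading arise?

Under WS (3×2), PE[0][1]:
  0: (0,1).acc=0  regs=<0,0>
  1: (0,1).acc=24  regs=<8,24>
  2: (0,1).acc=27  regs=<9,27>
  3: (0,1).acc=3  regs=<1,3>
Under OS (3×2), PE[0][1]:
  0: (0,1).acc=0  regs=<0,0>
  1: (0,1).acc=24  regs=<8,3>
  2: (0,1).acc=59  regs=<7,5>
  3: (0,1).acc=80  regs=<3,7>
Under RS (3×3), PE[0][1]:
  0: (0,1).acc=0  regs=<0,0>
  1: (0,1).acc=50  regs=<50,6>
  2: (0,1).acc=59  regs=<59,5>
  3: (0,1).acc=0  regs=<0,0>

dataflow = WS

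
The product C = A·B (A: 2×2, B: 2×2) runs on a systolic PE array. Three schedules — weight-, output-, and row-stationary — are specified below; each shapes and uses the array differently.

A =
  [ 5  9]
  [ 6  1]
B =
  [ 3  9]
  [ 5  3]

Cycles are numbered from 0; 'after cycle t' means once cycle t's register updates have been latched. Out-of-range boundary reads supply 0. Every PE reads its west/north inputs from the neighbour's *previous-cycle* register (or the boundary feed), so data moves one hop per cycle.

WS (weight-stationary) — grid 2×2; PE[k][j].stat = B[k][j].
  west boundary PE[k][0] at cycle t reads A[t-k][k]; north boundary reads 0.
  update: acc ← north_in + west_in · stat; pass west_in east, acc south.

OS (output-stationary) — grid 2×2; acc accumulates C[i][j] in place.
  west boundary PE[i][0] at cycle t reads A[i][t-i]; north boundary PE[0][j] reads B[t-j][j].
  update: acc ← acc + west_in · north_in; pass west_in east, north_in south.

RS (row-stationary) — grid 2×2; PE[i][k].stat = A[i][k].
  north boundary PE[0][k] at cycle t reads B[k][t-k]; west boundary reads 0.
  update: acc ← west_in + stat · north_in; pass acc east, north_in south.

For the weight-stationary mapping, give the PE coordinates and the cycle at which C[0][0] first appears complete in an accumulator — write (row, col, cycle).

WS — PE[1][0] is where C[0][0] collects:
  after 0 — PE[1][0] acc=0, pass-E 0, pass-S 0
  after 1 — PE[1][0] acc=60, pass-E 9, pass-S 60

(row, col, cycle) = (1, 0, 1)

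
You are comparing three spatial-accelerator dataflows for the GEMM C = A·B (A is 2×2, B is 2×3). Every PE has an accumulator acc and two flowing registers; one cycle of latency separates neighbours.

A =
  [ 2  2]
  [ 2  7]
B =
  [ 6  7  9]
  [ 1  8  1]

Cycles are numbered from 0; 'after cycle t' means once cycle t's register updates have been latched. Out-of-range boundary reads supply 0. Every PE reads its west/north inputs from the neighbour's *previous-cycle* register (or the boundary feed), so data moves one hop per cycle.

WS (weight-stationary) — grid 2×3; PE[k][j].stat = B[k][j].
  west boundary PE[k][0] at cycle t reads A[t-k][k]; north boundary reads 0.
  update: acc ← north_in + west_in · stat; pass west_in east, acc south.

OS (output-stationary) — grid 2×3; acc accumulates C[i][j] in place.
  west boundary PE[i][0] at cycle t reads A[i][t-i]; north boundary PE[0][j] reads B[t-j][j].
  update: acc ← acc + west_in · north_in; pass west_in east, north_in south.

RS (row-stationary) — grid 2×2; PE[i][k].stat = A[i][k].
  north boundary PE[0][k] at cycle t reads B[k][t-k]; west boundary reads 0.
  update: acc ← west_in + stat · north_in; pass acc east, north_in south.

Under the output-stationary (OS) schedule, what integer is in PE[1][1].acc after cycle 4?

OS 2×3: PE[1][1] cycle-by-cycle (with neighbour feeds):
  after 0 — PE[0][1] acc=0, pass-E 0, pass-S 0
  after 0 — PE[1][0] acc=0, pass-E 0, pass-S 0
  after 0 — PE[1][1] acc=0, pass-E 0, pass-S 0
  after 1 — PE[0][1] acc=14, pass-E 2, pass-S 7
  after 1 — PE[1][0] acc=12, pass-E 2, pass-S 6
  after 1 — PE[1][1] acc=0, pass-E 0, pass-S 0
  after 2 — PE[0][1] acc=30, pass-E 2, pass-S 8
  after 2 — PE[1][0] acc=19, pass-E 7, pass-S 1
  after 2 — PE[1][1] acc=14, pass-E 2, pass-S 7
  after 3 — PE[0][1] acc=30, pass-E 0, pass-S 0
  after 3 — PE[1][0] acc=19, pass-E 0, pass-S 0
  after 3 — PE[1][1] acc=70, pass-E 7, pass-S 8
  after 4 — PE[0][1] acc=30, pass-E 0, pass-S 0
  after 4 — PE[1][0] acc=19, pass-E 0, pass-S 0
  after 4 — PE[1][1] acc=70, pass-E 0, pass-S 0

PE[1][1].acc = 70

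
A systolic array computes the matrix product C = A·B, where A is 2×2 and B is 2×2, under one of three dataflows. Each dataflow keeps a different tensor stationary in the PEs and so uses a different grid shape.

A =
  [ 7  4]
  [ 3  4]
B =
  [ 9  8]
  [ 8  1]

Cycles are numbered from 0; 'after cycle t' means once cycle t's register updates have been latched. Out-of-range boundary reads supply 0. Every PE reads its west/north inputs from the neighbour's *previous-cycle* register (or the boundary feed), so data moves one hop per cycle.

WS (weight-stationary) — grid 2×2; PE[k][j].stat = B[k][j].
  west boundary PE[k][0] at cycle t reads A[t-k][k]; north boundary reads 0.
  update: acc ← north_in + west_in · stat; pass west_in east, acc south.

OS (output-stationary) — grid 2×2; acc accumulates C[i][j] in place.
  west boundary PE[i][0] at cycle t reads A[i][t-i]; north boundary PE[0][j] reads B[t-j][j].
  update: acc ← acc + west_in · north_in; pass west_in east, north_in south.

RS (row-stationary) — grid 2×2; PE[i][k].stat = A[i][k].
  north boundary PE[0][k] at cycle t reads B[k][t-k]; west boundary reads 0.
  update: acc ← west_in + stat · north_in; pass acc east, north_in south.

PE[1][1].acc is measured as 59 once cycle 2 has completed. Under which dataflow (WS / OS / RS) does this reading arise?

dataflow = RS

WS (2×2 grid), PE[1][1]:
  @0  [1,1]  acc 0  |  →0  ↓0
  @1  [1,1]  acc 0  |  →0  ↓0
  @2  [1,1]  acc 60  |  →4  ↓60
OS (2×2 grid), PE[1][1]:
  @0  [1,1]  acc 0  |  →0  ↓0
  @1  [1,1]  acc 0  |  →0  ↓0
  @2  [1,1]  acc 24  |  →3  ↓8
RS (2×2 grid), PE[1][1]:
  @0  [1,1]  acc 0  |  →0  ↓0
  @1  [1,1]  acc 0  |  →0  ↓0
  @2  [1,1]  acc 59  |  →59  ↓8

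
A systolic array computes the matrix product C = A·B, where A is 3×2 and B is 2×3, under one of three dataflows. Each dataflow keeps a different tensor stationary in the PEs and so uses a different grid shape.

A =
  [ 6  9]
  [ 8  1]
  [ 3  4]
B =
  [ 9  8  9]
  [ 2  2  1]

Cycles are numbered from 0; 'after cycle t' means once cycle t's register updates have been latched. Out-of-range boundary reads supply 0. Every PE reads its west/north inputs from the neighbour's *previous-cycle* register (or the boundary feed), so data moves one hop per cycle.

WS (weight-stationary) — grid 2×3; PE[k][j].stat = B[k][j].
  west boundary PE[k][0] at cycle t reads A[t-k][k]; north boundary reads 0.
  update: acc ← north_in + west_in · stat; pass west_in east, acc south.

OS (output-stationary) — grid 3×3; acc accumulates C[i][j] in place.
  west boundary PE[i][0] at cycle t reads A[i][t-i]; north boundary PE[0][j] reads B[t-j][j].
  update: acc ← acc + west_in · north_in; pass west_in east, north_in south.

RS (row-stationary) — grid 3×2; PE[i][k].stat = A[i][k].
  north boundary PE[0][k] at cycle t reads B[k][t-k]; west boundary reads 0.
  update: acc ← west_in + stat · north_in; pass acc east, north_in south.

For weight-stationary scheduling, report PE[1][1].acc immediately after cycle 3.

PE[1][1].acc = 66

WS 2×3: PE[1][1] cycle-by-cycle (with neighbour feeds):
  [0] (0,1) acc=0 (h:0 v:0)
  [0] (1,0) acc=0 (h:0 v:0)
  [0] (1,1) acc=0 (h:0 v:0)
  [1] (0,1) acc=48 (h:6 v:48)
  [1] (1,0) acc=72 (h:9 v:72)
  [1] (1,1) acc=0 (h:0 v:0)
  [2] (0,1) acc=64 (h:8 v:64)
  [2] (1,0) acc=74 (h:1 v:74)
  [2] (1,1) acc=66 (h:9 v:66)
  [3] (0,1) acc=24 (h:3 v:24)
  [3] (1,0) acc=35 (h:4 v:35)
  [3] (1,1) acc=66 (h:1 v:66)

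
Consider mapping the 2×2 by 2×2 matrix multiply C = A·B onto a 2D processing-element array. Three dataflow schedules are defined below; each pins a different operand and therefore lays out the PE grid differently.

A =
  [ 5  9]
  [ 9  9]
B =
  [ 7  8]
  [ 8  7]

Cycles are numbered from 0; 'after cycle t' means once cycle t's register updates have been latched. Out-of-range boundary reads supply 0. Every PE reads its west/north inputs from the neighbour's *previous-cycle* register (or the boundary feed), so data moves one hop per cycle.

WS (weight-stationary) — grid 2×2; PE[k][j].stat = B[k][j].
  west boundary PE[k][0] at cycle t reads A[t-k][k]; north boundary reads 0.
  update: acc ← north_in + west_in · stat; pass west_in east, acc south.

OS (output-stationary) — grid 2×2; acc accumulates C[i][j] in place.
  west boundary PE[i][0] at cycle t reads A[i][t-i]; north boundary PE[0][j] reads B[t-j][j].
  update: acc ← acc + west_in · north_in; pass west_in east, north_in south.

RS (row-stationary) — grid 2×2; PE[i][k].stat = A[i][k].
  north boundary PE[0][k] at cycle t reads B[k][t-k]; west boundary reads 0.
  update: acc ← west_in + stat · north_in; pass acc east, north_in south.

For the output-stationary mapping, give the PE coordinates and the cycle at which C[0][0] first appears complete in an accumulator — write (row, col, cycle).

Under OS, C[0][0] lands at PE[0][0]:
  @0  [0,0]  acc 35  |  →5  ↓7
  @1  [0,0]  acc 107  |  →9  ↓8

(row, col, cycle) = (0, 0, 1)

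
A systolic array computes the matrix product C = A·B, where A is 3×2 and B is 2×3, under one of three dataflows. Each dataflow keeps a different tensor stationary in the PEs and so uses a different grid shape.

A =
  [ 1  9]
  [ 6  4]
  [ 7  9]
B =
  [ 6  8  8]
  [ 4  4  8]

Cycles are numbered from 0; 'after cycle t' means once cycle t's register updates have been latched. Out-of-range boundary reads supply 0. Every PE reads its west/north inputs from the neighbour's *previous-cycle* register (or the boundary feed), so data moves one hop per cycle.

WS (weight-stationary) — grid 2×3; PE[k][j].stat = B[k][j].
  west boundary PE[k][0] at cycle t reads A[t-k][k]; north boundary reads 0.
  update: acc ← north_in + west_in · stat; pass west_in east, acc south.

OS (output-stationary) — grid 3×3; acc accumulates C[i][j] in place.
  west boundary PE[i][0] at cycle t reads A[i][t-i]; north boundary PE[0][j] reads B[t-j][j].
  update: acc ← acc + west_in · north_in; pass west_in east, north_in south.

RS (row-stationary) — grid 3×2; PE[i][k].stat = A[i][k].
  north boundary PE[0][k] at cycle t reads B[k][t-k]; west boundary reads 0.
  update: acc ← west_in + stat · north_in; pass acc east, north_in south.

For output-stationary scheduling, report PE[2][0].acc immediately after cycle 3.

Tracing OS — 3×3 array, target PE[2][0]:
  [0] (1,0) acc=0 (h:0 v:0)
  [0] (2,0) acc=0 (h:0 v:0)
  [1] (1,0) acc=36 (h:6 v:6)
  [1] (2,0) acc=0 (h:0 v:0)
  [2] (1,0) acc=52 (h:4 v:4)
  [2] (2,0) acc=42 (h:7 v:6)
  [3] (1,0) acc=52 (h:0 v:0)
  [3] (2,0) acc=78 (h:9 v:4)

PE[2][0].acc = 78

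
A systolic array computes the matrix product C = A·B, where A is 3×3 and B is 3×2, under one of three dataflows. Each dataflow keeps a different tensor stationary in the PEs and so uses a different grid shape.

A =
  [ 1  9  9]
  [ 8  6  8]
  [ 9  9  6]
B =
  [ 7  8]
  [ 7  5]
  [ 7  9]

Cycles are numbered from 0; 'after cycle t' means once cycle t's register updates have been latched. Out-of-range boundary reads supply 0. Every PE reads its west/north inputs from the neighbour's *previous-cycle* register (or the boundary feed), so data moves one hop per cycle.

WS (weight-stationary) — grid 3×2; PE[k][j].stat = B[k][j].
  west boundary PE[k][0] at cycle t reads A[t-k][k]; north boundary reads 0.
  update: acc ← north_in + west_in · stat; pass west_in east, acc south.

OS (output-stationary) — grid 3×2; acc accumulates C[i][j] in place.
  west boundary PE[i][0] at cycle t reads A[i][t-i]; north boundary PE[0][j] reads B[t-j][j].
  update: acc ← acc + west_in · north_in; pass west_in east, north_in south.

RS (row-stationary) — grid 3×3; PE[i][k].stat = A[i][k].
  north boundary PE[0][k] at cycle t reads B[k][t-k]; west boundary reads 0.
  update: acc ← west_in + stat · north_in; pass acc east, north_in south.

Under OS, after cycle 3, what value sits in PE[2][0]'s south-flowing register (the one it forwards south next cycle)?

register = 7

OS on a 3×2 grid — tracing PE[2][0] and its feeders:
  @0  [1,0]  acc 0  |  →0  ↓0
  @0  [2,0]  acc 0  |  →0  ↓0
  @1  [1,0]  acc 56  |  →8  ↓7
  @1  [2,0]  acc 0  |  →0  ↓0
  @2  [1,0]  acc 98  |  →6  ↓7
  @2  [2,0]  acc 63  |  →9  ↓7
  @3  [1,0]  acc 154  |  →8  ↓7
  @3  [2,0]  acc 126  |  →9  ↓7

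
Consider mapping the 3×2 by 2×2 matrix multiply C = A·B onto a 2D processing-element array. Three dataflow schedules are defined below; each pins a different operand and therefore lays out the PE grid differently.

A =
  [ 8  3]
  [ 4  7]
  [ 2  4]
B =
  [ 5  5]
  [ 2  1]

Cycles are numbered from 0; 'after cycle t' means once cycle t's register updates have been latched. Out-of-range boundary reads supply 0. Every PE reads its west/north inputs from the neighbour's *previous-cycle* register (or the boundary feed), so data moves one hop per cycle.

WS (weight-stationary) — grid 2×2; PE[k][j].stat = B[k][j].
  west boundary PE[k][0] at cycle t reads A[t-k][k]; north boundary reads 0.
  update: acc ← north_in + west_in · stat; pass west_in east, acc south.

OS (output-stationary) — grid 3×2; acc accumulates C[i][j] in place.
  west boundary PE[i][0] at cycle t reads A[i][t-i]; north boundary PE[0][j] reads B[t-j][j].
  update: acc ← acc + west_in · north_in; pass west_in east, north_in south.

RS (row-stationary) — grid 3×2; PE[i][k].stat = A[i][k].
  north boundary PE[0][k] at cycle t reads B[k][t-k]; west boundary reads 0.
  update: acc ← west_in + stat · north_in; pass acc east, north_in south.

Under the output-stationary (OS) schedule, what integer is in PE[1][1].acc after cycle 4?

PE[1][1].acc = 27

Tracing OS — 3×2 array, target PE[1][1]:
  t=0 PE[0][1]: acc=0 h=0 v=0
  t=0 PE[1][0]: acc=0 h=0 v=0
  t=0 PE[1][1]: acc=0 h=0 v=0
  t=1 PE[0][1]: acc=40 h=8 v=5
  t=1 PE[1][0]: acc=20 h=4 v=5
  t=1 PE[1][1]: acc=0 h=0 v=0
  t=2 PE[0][1]: acc=43 h=3 v=1
  t=2 PE[1][0]: acc=34 h=7 v=2
  t=2 PE[1][1]: acc=20 h=4 v=5
  t=3 PE[0][1]: acc=43 h=0 v=0
  t=3 PE[1][0]: acc=34 h=0 v=0
  t=3 PE[1][1]: acc=27 h=7 v=1
  t=4 PE[0][1]: acc=43 h=0 v=0
  t=4 PE[1][0]: acc=34 h=0 v=0
  t=4 PE[1][1]: acc=27 h=0 v=0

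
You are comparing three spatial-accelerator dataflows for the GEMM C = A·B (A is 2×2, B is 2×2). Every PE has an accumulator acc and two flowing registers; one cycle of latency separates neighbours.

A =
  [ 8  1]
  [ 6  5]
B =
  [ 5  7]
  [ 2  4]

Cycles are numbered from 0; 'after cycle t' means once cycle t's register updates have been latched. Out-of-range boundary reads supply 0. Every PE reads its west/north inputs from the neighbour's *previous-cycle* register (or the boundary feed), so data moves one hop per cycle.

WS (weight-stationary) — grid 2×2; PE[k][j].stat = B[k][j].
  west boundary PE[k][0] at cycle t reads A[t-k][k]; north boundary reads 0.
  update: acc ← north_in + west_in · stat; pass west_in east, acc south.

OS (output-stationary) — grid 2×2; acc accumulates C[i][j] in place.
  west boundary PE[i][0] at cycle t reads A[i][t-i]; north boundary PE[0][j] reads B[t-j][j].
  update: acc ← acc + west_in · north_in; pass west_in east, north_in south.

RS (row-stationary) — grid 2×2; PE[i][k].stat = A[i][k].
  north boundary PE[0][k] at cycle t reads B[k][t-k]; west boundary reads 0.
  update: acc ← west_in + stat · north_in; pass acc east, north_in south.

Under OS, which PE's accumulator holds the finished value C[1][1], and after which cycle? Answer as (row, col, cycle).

Under OS, C[1][1] lands at PE[1][1]:
  c0 r1c1: 0 / 0 / 0
  c1 r1c1: 0 / 0 / 0
  c2 r1c1: 42 / 6 / 7
  c3 r1c1: 62 / 5 / 4

(row, col, cycle) = (1, 1, 3)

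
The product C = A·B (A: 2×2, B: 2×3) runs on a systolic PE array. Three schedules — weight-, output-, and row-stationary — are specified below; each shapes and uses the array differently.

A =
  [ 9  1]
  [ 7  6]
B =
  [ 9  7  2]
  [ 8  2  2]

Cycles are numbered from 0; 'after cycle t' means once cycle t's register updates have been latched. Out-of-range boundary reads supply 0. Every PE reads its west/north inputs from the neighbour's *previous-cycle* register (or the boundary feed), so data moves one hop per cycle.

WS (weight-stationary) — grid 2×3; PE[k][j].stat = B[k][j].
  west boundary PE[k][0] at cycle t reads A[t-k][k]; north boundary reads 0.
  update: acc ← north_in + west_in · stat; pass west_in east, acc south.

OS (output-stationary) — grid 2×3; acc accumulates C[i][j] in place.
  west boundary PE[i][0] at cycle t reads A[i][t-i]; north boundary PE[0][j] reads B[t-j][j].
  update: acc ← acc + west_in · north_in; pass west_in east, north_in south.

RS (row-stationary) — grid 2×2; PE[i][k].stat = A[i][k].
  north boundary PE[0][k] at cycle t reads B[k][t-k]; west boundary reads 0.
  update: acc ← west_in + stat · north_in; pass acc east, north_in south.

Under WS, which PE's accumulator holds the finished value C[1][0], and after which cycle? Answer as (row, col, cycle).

Under WS, C[1][0] lands at PE[1][0]:
  0: (1,0).acc=0  regs=<0,0>
  1: (1,0).acc=89  regs=<1,89>
  2: (1,0).acc=111  regs=<6,111>

(row, col, cycle) = (1, 0, 2)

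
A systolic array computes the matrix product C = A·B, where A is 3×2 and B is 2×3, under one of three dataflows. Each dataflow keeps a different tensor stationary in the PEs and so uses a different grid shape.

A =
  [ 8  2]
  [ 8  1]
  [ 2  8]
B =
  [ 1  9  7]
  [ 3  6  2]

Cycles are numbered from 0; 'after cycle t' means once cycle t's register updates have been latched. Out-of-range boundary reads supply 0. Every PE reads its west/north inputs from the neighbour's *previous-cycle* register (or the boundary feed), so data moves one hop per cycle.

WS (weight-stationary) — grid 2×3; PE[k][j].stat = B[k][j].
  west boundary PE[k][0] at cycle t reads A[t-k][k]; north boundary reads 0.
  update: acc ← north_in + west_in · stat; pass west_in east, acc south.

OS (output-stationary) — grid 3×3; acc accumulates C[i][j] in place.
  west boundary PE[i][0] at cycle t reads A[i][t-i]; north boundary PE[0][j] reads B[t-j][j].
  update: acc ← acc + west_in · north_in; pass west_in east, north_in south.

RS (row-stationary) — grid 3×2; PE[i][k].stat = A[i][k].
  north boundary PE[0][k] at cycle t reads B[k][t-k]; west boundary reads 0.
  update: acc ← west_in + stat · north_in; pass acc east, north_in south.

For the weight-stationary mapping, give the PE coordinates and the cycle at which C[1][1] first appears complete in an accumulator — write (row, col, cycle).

(row, col, cycle) = (1, 1, 3)

Under WS, C[1][1] lands at PE[1][1]:
  after 0 — PE[1][1] acc=0, pass-E 0, pass-S 0
  after 1 — PE[1][1] acc=0, pass-E 0, pass-S 0
  after 2 — PE[1][1] acc=84, pass-E 2, pass-S 84
  after 3 — PE[1][1] acc=78, pass-E 1, pass-S 78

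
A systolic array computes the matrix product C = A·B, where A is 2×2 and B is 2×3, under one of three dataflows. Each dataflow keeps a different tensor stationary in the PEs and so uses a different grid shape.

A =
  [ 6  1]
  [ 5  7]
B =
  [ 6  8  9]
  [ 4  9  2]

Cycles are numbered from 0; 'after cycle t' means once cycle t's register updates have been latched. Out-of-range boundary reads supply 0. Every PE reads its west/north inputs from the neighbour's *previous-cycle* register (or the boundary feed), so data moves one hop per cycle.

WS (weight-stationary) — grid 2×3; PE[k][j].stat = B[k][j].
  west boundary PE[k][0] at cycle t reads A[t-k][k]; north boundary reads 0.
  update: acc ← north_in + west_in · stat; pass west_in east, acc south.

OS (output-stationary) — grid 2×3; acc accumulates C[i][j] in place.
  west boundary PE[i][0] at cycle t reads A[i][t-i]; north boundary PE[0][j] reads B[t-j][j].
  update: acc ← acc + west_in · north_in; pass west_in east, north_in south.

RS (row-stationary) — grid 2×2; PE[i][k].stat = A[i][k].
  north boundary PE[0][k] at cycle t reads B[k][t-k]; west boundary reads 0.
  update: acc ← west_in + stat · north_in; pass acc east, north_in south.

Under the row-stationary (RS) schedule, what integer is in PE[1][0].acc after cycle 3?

PE[1][0].acc = 45

RS 2×2: PE[1][0] cycle-by-cycle (with neighbour feeds):
  cycle 0: PE[0][0] → acc 36, east 36, south 6
  cycle 0: PE[1][0] → acc 0, east 0, south 0
  cycle 1: PE[0][0] → acc 48, east 48, south 8
  cycle 1: PE[1][0] → acc 30, east 30, south 6
  cycle 2: PE[0][0] → acc 54, east 54, south 9
  cycle 2: PE[1][0] → acc 40, east 40, south 8
  cycle 3: PE[0][0] → acc 0, east 0, south 0
  cycle 3: PE[1][0] → acc 45, east 45, south 9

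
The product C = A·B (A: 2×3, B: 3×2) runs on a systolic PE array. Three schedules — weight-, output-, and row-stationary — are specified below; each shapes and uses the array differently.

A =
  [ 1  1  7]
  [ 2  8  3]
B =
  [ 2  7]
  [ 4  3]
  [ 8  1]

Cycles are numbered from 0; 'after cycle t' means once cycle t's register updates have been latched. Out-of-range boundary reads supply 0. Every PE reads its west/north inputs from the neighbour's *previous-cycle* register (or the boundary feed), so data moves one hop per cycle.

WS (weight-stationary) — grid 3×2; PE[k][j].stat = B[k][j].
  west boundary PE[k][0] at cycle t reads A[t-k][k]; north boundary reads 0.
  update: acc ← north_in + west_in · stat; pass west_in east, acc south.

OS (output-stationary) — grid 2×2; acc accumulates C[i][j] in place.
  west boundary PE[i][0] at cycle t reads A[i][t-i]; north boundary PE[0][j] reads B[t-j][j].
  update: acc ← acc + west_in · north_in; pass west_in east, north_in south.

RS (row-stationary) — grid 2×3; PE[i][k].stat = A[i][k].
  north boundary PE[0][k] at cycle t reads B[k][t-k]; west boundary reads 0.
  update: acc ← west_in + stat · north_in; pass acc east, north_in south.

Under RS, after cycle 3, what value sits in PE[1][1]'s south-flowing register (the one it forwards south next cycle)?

register = 3

RS on a 2×3 grid — tracing PE[1][1] and its feeders:
  t=0 PE[0][1]: acc=0 h=0 v=0
  t=0 PE[1][0]: acc=0 h=0 v=0
  t=0 PE[1][1]: acc=0 h=0 v=0
  t=1 PE[0][1]: acc=6 h=6 v=4
  t=1 PE[1][0]: acc=4 h=4 v=2
  t=1 PE[1][1]: acc=0 h=0 v=0
  t=2 PE[0][1]: acc=10 h=10 v=3
  t=2 PE[1][0]: acc=14 h=14 v=7
  t=2 PE[1][1]: acc=36 h=36 v=4
  t=3 PE[0][1]: acc=0 h=0 v=0
  t=3 PE[1][0]: acc=0 h=0 v=0
  t=3 PE[1][1]: acc=38 h=38 v=3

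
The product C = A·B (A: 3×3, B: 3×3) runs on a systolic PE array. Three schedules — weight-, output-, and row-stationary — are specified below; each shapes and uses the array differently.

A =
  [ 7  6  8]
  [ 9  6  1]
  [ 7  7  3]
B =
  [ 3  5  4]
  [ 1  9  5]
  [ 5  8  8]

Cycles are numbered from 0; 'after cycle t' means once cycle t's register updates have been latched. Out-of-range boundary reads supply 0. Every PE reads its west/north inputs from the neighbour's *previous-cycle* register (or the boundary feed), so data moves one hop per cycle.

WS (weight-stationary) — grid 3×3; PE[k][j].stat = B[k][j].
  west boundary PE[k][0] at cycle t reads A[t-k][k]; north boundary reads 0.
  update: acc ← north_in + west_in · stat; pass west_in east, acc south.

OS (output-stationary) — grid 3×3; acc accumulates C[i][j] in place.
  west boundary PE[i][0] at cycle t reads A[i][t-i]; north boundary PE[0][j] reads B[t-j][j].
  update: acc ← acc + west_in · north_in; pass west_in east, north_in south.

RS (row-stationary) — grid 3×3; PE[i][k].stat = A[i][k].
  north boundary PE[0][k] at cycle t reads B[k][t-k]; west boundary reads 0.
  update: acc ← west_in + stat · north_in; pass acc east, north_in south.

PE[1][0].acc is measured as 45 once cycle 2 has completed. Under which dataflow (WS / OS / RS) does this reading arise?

dataflow = RS

WS [3×3] PE[1][0] across cycles:
  [0] (1,0) acc=0 (h:0 v:0)
  [1] (1,0) acc=27 (h:6 v:27)
  [2] (1,0) acc=33 (h:6 v:33)
OS [3×3] PE[1][0] across cycles:
  [0] (1,0) acc=0 (h:0 v:0)
  [1] (1,0) acc=27 (h:9 v:3)
  [2] (1,0) acc=33 (h:6 v:1)
RS [3×3] PE[1][0] across cycles:
  [0] (1,0) acc=0 (h:0 v:0)
  [1] (1,0) acc=27 (h:27 v:3)
  [2] (1,0) acc=45 (h:45 v:5)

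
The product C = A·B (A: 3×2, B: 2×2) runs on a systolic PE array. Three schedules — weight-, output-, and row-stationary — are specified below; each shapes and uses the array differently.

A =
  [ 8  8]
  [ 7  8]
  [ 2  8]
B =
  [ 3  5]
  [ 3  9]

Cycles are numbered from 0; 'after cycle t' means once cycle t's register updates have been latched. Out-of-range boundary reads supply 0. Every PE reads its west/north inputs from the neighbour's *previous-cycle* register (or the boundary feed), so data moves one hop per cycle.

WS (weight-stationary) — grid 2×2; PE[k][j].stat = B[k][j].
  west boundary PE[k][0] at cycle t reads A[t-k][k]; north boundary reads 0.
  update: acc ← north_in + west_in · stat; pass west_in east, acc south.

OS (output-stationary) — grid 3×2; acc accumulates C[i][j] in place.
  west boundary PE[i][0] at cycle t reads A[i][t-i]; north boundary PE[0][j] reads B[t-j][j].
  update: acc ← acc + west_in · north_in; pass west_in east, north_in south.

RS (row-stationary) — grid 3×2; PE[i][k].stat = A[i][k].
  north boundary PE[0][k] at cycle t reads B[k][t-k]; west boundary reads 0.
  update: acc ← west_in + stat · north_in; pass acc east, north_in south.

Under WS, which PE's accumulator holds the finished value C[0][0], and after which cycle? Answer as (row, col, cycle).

(row, col, cycle) = (1, 0, 1)

WS — PE[1][0] is where C[0][0] collects:
  cycle 0: PE[1][0] → acc 0, east 0, south 0
  cycle 1: PE[1][0] → acc 48, east 8, south 48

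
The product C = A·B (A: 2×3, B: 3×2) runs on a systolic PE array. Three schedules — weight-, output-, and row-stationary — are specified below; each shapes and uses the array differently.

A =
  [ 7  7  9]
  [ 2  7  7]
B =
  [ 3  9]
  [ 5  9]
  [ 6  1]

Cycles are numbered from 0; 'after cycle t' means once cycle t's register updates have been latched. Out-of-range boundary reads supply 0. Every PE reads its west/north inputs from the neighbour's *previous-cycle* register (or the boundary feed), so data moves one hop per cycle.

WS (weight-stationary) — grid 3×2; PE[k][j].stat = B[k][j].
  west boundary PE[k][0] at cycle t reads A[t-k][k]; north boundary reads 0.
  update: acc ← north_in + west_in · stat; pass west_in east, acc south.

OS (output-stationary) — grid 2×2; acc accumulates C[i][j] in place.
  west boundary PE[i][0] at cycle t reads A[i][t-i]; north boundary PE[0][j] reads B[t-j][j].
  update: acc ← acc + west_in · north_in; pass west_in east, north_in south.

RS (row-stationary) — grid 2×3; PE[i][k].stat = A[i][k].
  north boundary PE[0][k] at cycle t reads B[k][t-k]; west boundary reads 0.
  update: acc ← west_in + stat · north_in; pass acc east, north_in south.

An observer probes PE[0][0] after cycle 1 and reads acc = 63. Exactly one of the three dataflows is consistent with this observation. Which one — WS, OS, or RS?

dataflow = RS

WS [3×2] PE[0][0] across cycles:
  [0] (0,0) acc=21 (h:7 v:21)
  [1] (0,0) acc=6 (h:2 v:6)
OS [2×2] PE[0][0] across cycles:
  [0] (0,0) acc=21 (h:7 v:3)
  [1] (0,0) acc=56 (h:7 v:5)
RS [2×3] PE[0][0] across cycles:
  [0] (0,0) acc=21 (h:21 v:3)
  [1] (0,0) acc=63 (h:63 v:9)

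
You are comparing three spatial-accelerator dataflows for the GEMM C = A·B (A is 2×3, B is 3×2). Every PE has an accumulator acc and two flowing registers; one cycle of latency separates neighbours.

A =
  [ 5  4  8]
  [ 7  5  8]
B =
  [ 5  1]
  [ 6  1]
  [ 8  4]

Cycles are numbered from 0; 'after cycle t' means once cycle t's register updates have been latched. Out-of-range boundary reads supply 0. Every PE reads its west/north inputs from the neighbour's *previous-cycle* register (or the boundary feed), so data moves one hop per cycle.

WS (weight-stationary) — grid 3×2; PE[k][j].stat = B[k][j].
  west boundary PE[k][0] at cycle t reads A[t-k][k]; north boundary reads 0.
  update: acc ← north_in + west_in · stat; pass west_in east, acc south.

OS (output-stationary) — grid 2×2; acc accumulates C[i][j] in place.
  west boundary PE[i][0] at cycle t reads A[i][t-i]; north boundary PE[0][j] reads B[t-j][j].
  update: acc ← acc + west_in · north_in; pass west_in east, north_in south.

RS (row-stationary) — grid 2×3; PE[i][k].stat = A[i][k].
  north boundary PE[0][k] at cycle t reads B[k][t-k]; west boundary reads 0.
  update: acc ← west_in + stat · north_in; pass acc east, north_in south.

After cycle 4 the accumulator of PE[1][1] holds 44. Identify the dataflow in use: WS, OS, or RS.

dataflow = OS

Under WS (3×2), PE[1][1]:
  cycle 0: PE[1][1] → acc 0, east 0, south 0
  cycle 1: PE[1][1] → acc 0, east 0, south 0
  cycle 2: PE[1][1] → acc 9, east 4, south 9
  cycle 3: PE[1][1] → acc 12, east 5, south 12
  cycle 4: PE[1][1] → acc 0, east 0, south 0
Under OS (2×2), PE[1][1]:
  cycle 0: PE[1][1] → acc 0, east 0, south 0
  cycle 1: PE[1][1] → acc 0, east 0, south 0
  cycle 2: PE[1][1] → acc 7, east 7, south 1
  cycle 3: PE[1][1] → acc 12, east 5, south 1
  cycle 4: PE[1][1] → acc 44, east 8, south 4
Under RS (2×3), PE[1][1]:
  cycle 0: PE[1][1] → acc 0, east 0, south 0
  cycle 1: PE[1][1] → acc 0, east 0, south 0
  cycle 2: PE[1][1] → acc 65, east 65, south 6
  cycle 3: PE[1][1] → acc 12, east 12, south 1
  cycle 4: PE[1][1] → acc 0, east 0, south 0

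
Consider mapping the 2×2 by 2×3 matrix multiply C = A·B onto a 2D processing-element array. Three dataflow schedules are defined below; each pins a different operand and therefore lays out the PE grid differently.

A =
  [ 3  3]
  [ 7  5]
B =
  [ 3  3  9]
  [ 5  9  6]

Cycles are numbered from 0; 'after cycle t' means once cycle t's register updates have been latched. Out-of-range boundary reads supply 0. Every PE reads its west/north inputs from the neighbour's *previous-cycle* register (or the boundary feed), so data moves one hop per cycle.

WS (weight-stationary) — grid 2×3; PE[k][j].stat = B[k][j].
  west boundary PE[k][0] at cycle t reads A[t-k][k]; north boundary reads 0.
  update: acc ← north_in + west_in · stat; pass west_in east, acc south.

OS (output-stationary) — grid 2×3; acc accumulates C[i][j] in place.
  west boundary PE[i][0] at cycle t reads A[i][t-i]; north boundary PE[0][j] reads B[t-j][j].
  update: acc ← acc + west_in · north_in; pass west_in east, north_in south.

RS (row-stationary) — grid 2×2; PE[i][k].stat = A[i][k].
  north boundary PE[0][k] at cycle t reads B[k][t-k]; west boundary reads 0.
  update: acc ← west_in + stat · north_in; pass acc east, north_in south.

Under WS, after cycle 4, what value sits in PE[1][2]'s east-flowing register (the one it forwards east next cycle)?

register = 5

WS (2×3). Following PE[1][2] plus its west/north inputs:
  after 0 — PE[0][2] acc=0, pass-E 0, pass-S 0
  after 0 — PE[1][1] acc=0, pass-E 0, pass-S 0
  after 0 — PE[1][2] acc=0, pass-E 0, pass-S 0
  after 1 — PE[0][2] acc=0, pass-E 0, pass-S 0
  after 1 — PE[1][1] acc=0, pass-E 0, pass-S 0
  after 1 — PE[1][2] acc=0, pass-E 0, pass-S 0
  after 2 — PE[0][2] acc=27, pass-E 3, pass-S 27
  after 2 — PE[1][1] acc=36, pass-E 3, pass-S 36
  after 2 — PE[1][2] acc=0, pass-E 0, pass-S 0
  after 3 — PE[0][2] acc=63, pass-E 7, pass-S 63
  after 3 — PE[1][1] acc=66, pass-E 5, pass-S 66
  after 3 — PE[1][2] acc=45, pass-E 3, pass-S 45
  after 4 — PE[0][2] acc=0, pass-E 0, pass-S 0
  after 4 — PE[1][1] acc=0, pass-E 0, pass-S 0
  after 4 — PE[1][2] acc=93, pass-E 5, pass-S 93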